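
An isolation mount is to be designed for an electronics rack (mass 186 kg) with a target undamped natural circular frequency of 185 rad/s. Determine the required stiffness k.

k = m·ω_n² = 186 × 185.0² = 186 × 34220 = 6366000 N/m.

6370000 N/m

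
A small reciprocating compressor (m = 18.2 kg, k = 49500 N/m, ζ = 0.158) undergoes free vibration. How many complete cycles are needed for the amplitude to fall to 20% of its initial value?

2 cycles

Logarithmic decrement δ = 2πζ/√(1 − ζ²) = 2π × 0.1580/√(1 − 0.0250) = 1.005.
x_n/x₀ = e^(−nδ) ≤ 0.2; take ln: n ≥ ln(1/0.2)/δ = 1.609/1.005 = 1.601.
So 2 complete cycles are required.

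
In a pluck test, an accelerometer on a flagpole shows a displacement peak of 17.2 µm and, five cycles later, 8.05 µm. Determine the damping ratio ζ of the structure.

0.0242

Logarithmic decrement δ = (1/n)·ln(x₀/x_n) = (1/5)·ln(17.2/8.05) = (1/5)·ln(2.137) = 0.1518.
ζ = δ/√(4π² + δ²) = 0.1518/√(39.48 + 0.0231) = 0.1518/6.285 = 0.02416.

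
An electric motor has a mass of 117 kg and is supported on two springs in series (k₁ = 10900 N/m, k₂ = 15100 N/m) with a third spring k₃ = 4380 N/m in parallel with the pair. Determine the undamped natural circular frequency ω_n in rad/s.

Series pair: k_s = k₁k₂/(k₁+k₂) = (10900)(15100)/(10900 + 15100) = 6330 N/m. In parallel with k₃: k_eq = 6330 + 4380 = 10710 N/m.
ω_n = √(k_eq/m) = √(10710/117) = √91.54 = 9.568 rad/s.

9.57 rad/s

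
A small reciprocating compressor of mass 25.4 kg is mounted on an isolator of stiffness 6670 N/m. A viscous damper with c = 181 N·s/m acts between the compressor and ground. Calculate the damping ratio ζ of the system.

0.220

ω_n = √(k/m) = √(6670/25.4) = 16.20 rad/s.
Critical damping c_c = 2√(k·m) = 2√(6670 × 25.4) = 823.2 N·s/m, so ζ = c/c_c = 181/823.2 = 0.2199.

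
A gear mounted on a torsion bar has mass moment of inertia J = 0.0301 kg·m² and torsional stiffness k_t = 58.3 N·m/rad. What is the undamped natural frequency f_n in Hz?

7.00 Hz

ω_n = √(k_t/J) = √(58.3/0.0301) = √1937 = 44.01 rad/s.
f_n = ω_n/(2π) = 44.01/6.283 = 7.004 Hz.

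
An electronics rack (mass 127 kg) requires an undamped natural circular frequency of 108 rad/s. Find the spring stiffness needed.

1480000 N/m

k = m·ω_n² = 127 × 108.0² = 127 × 11660 = 1481000 N/m.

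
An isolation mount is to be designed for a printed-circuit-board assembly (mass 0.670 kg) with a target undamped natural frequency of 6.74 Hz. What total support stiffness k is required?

ω_n = 2πf_n = 2π × 6.74 = 42.35 rad/s.
k = m·ω_n² = 0.670 × 42.35² = 0.670 × 1793 = 1202 N/m.

1200 N/m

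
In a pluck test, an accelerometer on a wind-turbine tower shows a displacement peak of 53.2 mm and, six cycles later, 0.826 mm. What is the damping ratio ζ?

Logarithmic decrement δ = (1/n)·ln(x₀/x_n) = (1/6)·ln(53.2/0.826) = (1/6)·ln(64.41) = 0.6942.
ζ = δ/√(4π² + δ²) = 0.6942/√(39.48 + 0.482) = 0.6942/6.321 = 0.1098.

0.110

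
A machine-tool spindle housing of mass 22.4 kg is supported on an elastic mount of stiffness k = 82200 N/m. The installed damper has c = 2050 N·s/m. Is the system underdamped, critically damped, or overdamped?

underdamped

c_c = 2√(k·m) = 2714 N·s/m; ζ = c/c_c = 2050/2714 = 0.755.
Since ζ < 1 the system is underdamped.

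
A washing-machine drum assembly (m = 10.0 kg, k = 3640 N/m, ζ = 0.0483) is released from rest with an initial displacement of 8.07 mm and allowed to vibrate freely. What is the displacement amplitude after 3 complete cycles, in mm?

Logarithmic decrement δ = 2πζ/√(1 − ζ²) = 2π × 0.04830/√(1 − 0.00233) = 0.3038.
After n cycles, x_n/x₀ = e^(−nδ), so x_3 = 8.07 × e^(−3 × 0.3038) = 8.07 × 0.4019 = 3.244 mm.

3.24 mm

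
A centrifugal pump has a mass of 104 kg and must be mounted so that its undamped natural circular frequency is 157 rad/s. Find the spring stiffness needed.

k = m·ω_n² = 104 × 157.0² = 104 × 24650 = 2563000 N/m.

2560000 N/m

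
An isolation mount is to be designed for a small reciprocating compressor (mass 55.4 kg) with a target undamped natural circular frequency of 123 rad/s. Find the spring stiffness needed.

838000 N/m

k = m·ω_n² = 55.4 × 123.0² = 55.4 × 15130 = 838100 N/m.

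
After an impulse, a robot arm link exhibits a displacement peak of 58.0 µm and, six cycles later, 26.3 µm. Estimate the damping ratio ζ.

Logarithmic decrement δ = (1/n)·ln(x₀/x_n) = (1/6)·ln(58.0/26.3) = (1/6)·ln(2.205) = 0.1318.
ζ = δ/√(4π² + δ²) = 0.1318/√(39.48 + 0.0174) = 0.1318/6.285 = 0.02097.

0.0210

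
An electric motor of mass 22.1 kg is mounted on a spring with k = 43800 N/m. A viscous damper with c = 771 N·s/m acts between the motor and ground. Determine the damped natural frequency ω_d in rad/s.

41.0 rad/s

ω_n = √(k/m) = √(43800/22.1) = 44.52 rad/s.
Critical damping c_c = 2√(k·m) = 2√(43800 × 22.1) = 1968 N·s/m, so ζ = c/c_c = 771/1968 = 0.3918.
ω_d = ω_n√(1 − ζ²) = 44.52 × √(1 − 0.154) = 40.96 rad/s.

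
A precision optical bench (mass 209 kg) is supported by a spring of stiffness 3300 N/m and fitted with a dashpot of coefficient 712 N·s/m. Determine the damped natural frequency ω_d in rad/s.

3.59 rad/s

ω_n = √(k/m) = √(3300/209) = 3.974 rad/s.
Critical damping c_c = 2√(k·m) = 2√(3300 × 209) = 1661 N·s/m, so ζ = c/c_c = 712/1661 = 0.4287.
ω_d = ω_n√(1 − ζ²) = 3.974 × √(1 − 0.184) = 3.590 rad/s.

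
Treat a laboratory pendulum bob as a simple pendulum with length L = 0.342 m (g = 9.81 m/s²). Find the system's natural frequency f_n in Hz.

For a simple pendulum ω_n = √(g/L) = √(9.81/0.342) = √28.68 = 5.356 rad/s.
f_n = ω_n/(2π) = 5.356/6.283 = 0.8524 Hz.

0.852 Hz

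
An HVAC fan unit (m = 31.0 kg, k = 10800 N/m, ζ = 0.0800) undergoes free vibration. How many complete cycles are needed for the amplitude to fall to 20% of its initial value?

Logarithmic decrement δ = 2πζ/√(1 − ζ²) = 2π × 0.08000/√(1 − 0.00640) = 0.5043.
x_n/x₀ = e^(−nδ) ≤ 0.2; take ln: n ≥ ln(1/0.2)/δ = 1.609/0.5043 = 3.192.
So 4 complete cycles are required.

4 cycles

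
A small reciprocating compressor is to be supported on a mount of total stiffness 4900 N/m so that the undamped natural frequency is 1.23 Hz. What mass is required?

ω_n = 2πf_n = 2π × 1.23 = 7.728 rad/s.
m = k/ω_n² = 4900/7.728² = 4900/59.73 = 82.04 kg.

82.0 kg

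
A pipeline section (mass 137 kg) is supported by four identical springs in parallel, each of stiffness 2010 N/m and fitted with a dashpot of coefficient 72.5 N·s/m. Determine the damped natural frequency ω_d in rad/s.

Parallel springs add: k_eq = 4 × 2010 = 8040 N/m.
ω_n = √(k_eq/m) = √(8040/137) = 7.661 rad/s.
Critical damping c_c = 2√(k_eq·m) = 2√(8040 × 137) = 2099 N·s/m, so ζ = c/c_c = 72.5/2099 = 0.03454.
ω_d = ω_n√(1 − ζ²) = 7.661 × √(1 − 0.00119) = 7.656 rad/s.

7.66 rad/s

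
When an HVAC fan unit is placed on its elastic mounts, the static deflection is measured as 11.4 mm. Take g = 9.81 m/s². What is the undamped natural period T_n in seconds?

0.214 s

ω_n = √(g/δ_st) = √(9.81/0.0114) = √860.5 = 29.33 rad/s.
T_n = 2π/ω_n = 6.283/29.33 = 0.2142 s.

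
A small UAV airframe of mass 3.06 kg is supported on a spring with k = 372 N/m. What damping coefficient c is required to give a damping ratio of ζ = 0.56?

37.8 N·s/m

c_c = 2√(k·m) = 2√(372.0 × 3.06) = 67.48 N·s/m.
c = ζ·c_c = 0.56 × 67.48 = 37.79 N·s/m.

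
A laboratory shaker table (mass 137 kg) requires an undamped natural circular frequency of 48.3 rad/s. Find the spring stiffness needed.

320000 N/m

k = m·ω_n² = 137 × 48.30² = 137 × 2333 = 319600 N/m.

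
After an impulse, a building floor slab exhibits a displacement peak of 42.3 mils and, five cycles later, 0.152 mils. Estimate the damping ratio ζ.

Logarithmic decrement δ = (1/n)·ln(x₀/x_n) = (1/5)·ln(42.3/0.152) = (1/5)·ln(278.3) = 1.126.
ζ = δ/√(4π² + δ²) = 1.126/√(39.48 + 1.27) = 1.126/6.383 = 0.1764.

0.176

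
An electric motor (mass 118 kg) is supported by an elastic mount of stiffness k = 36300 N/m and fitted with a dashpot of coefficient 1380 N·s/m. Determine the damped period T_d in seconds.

0.380 s

ω_n = √(k/m) = √(36300/118) = 17.54 rad/s.
Critical damping c_c = 2√(k·m) = 2√(36300 × 118) = 4139 N·s/m, so ζ = c/c_c = 1380/4139 = 0.3334.
ω_d = ω_n√(1 − ζ²) = 17.54 × √(1 − 0.111) = 16.54 rad/s.
T_d = 2π/ω_d = 0.3800 s.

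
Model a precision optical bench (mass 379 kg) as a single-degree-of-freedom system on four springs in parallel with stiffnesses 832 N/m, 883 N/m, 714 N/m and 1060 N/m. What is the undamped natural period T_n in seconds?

2.07 s

Parallel springs add: k_eq = 832 + 883 + 714 + 1060 = 3489 N/m.
ω_n = √(k_eq/m) = √(3489/379) = √9.206 = 3.034 rad/s.
T_n = 2π/ω_n = 6.283/3.034 = 2.071 s.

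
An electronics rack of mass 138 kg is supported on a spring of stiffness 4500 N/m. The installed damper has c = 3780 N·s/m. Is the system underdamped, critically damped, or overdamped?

overdamped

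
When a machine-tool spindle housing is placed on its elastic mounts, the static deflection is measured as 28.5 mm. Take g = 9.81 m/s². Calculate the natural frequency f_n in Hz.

2.95 Hz

ω_n = √(g/δ_st) = √(9.81/0.0285) = √344.2 = 18.55 rad/s.
f_n = ω_n/(2π) = 18.55/6.283 = 2.953 Hz.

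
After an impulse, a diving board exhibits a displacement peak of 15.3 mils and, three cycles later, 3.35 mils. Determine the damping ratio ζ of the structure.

Logarithmic decrement δ = (1/n)·ln(x₀/x_n) = (1/3)·ln(15.3/3.35) = (1/3)·ln(4.567) = 0.5063.
ζ = δ/√(4π² + δ²) = 0.5063/√(39.48 + 0.256) = 0.5063/6.304 = 0.08032.

0.0803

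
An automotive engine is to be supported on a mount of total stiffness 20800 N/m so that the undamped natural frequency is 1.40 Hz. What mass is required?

ω_n = 2πf_n = 2π × 1.40 = 8.796 rad/s.
m = k/ω_n² = 20800/8.796² = 20800/77.38 = 268.8 kg.

269 kg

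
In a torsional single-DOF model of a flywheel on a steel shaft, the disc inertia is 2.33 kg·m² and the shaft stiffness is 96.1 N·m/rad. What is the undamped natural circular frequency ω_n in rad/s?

6.42 rad/s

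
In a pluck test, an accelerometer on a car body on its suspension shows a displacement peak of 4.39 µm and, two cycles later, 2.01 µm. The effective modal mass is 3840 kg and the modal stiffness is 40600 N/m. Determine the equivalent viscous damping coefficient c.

1550 N·s/m

Logarithmic decrement δ = (1/n)·ln(x₀/x_n) = (1/2)·ln(4.39/2.01) = (1/2)·ln(2.184) = 0.3906.
ζ = δ/√(4π² + δ²) = 0.3906/√(39.48 + 0.153) = 0.3906/6.295 = 0.06205.
c = ζ · 2√(km) = 0.06205 × 2√(40600 × 3840) = 0.06205 × 24970 = 1549 N·s/m.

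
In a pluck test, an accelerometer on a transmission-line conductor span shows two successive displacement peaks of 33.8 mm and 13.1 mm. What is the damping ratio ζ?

0.149

Logarithmic decrement δ = (1/n)·ln(x₀/x_n) = (1/1)·ln(33.8/13.1) = (1/1)·ln(2.580) = 0.9478.
ζ = δ/√(4π² + δ²) = 0.9478/√(39.48 + 0.898) = 0.9478/6.354 = 0.1492.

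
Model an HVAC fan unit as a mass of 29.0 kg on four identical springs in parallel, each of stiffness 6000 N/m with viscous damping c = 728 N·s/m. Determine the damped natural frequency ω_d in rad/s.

25.9 rad/s

Parallel springs add: k_eq = 4 × 6000 = 24000 N/m.
ω_n = √(k_eq/m) = √(24000/29.0) = 28.77 rad/s.
Critical damping c_c = 2√(k_eq·m) = 2√(24000 × 29.0) = 1669 N·s/m, so ζ = c/c_c = 728/1669 = 0.4363.
ω_d = ω_n√(1 − ζ²) = 28.77 × √(1 − 0.190) = 25.89 rad/s.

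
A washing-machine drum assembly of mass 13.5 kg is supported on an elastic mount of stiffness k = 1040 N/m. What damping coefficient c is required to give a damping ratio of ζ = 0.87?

206 N·s/m

c_c = 2√(k·m) = 2√(1040 × 13.5) = 237.0 N·s/m.
c = ζ·c_c = 0.87 × 237.0 = 206.2 N·s/m.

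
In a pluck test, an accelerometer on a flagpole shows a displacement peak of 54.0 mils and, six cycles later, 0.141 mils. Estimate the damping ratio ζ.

0.156

Logarithmic decrement δ = (1/n)·ln(x₀/x_n) = (1/6)·ln(54.0/0.141) = (1/6)·ln(383.0) = 0.9913.
ζ = δ/√(4π² + δ²) = 0.9913/√(39.48 + 0.983) = 0.9913/6.361 = 0.1558.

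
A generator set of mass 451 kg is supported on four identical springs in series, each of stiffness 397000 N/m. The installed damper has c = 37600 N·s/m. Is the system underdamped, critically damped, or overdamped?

Series springs: 1/k_eq = 4/397000, so k_eq = 397000/4 = 99250 N/m.
c_c = 2√(k_eq·m) = 13380 N·s/m; ζ = c/c_c = 37600/13380 = 2.81.
Since ζ > 1 the system is overdamped.

overdamped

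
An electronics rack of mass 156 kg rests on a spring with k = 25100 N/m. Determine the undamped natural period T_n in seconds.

0.495 s

ω_n = √(k/m) = √(25100/156) = √160.9 = 12.68 rad/s.
T_n = 2π/ω_n = 6.283/12.68 = 0.4953 s.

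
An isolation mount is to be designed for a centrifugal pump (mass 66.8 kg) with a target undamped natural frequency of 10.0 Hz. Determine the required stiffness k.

264000 N/m

ω_n = 2πf_n = 2π × 10.0 = 62.83 rad/s.
k = m·ω_n² = 66.8 × 62.83² = 66.8 × 3948 = 263700 N/m.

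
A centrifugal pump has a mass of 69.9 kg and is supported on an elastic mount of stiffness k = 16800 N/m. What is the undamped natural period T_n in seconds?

0.405 s

ω_n = √(k/m) = √(16800/69.9) = √240.3 = 15.50 rad/s.
T_n = 2π/ω_n = 6.283/15.50 = 0.4053 s.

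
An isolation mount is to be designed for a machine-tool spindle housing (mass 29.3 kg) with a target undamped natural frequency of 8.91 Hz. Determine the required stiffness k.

ω_n = 2πf_n = 2π × 8.91 = 55.98 rad/s.
k = m·ω_n² = 29.3 × 55.98² = 29.3 × 3134 = 91830 N/m.

91800 N/m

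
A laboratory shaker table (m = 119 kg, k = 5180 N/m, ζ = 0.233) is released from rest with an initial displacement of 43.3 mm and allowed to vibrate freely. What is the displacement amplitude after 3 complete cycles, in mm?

0.473 mm

Logarithmic decrement δ = 2πζ/√(1 − ζ²) = 2π × 0.2330/√(1 − 0.0543) = 1.505.
After n cycles, x_n/x₀ = e^(−nδ), so x_3 = 43.3 × e^(−3 × 1.505) = 43.3 × 0.01093 = 0.4733 mm.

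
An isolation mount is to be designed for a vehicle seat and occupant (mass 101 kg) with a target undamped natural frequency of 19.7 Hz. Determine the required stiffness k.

1550000 N/m

ω_n = 2πf_n = 2π × 19.7 = 123.8 rad/s.
k = m·ω_n² = 101 × 123.8² = 101 × 15320 = 1547000 N/m.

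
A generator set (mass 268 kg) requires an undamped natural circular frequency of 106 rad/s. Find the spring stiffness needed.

k = m·ω_n² = 268 × 106.0² = 268 × 11240 = 3011000 N/m.

3010000 N/m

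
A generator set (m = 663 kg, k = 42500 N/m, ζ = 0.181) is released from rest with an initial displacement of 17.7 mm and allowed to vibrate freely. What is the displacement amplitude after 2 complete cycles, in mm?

1.75 mm

Logarithmic decrement δ = 2πζ/√(1 − ζ²) = 2π × 0.1810/√(1 − 0.0328) = 1.156.
After n cycles, x_n/x₀ = e^(−nδ), so x_2 = 17.7 × e^(−2 × 1.156) = 17.7 × 0.09899 = 1.752 mm.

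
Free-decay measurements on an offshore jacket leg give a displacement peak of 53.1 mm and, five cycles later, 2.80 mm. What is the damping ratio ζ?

0.0933

Logarithmic decrement δ = (1/n)·ln(x₀/x_n) = (1/5)·ln(53.1/2.80) = (1/5)·ln(18.96) = 0.5885.
ζ = δ/√(4π² + δ²) = 0.5885/√(39.48 + 0.346) = 0.5885/6.311 = 0.09326.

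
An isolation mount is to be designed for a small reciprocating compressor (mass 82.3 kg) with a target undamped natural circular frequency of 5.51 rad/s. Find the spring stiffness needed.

2500 N/m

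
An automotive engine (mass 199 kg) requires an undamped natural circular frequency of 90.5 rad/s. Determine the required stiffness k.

1630000 N/m

k = m·ω_n² = 199 × 90.50² = 199 × 8190 = 1630000 N/m.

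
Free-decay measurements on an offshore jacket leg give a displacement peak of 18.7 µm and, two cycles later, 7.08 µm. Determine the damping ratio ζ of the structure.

Logarithmic decrement δ = (1/n)·ln(x₀/x_n) = (1/2)·ln(18.7/7.08) = (1/2)·ln(2.641) = 0.4856.
ζ = δ/√(4π² + δ²) = 0.4856/√(39.48 + 0.236) = 0.4856/6.302 = 0.07706.

0.0771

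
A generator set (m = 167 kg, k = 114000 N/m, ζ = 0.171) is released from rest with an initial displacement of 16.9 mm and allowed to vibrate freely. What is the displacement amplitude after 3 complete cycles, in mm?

0.641 mm

Logarithmic decrement δ = 2πζ/√(1 − ζ²) = 2π × 0.1710/√(1 − 0.0292) = 1.090.
After n cycles, x_n/x₀ = e^(−nδ), so x_3 = 16.9 × e^(−3 × 1.090) = 16.9 × 0.03795 = 0.6414 mm.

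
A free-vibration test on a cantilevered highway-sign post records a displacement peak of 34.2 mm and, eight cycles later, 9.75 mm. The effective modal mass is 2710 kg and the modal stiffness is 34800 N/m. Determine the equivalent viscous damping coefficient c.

485 N·s/m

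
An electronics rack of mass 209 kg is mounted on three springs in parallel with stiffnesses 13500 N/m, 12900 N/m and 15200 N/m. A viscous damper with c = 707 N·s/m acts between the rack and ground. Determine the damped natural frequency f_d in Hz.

2.23 Hz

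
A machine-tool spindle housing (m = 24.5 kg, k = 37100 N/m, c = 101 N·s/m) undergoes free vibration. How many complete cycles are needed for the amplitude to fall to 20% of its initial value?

ζ = c/(2√(km)) = 101/(2√(37100 × 24.5)) = 101/1907 = 0.05297.
Logarithmic decrement δ = 2πζ/√(1 − ζ²) = 2π × 0.05297/√(1 − 0.00281) = 0.3333.
x_n/x₀ = e^(−nδ) ≤ 0.2; take ln: n ≥ ln(1/0.2)/δ = 1.609/0.3333 = 4.829.
So 5 complete cycles are required.

5 cycles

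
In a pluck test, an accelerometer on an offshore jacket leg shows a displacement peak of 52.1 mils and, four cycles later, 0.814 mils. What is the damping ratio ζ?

Logarithmic decrement δ = (1/n)·ln(x₀/x_n) = (1/4)·ln(52.1/0.814) = (1/4)·ln(64.00) = 1.040.
ζ = δ/√(4π² + δ²) = 1.040/√(39.48 + 1.08) = 1.040/6.369 = 0.1633.

0.163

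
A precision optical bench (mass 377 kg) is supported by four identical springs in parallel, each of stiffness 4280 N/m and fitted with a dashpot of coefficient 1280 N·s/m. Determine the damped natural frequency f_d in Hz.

1.04 Hz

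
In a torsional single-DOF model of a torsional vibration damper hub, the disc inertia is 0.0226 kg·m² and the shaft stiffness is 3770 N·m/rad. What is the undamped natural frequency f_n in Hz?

65.0 Hz

ω_n = √(k_t/J) = √(3770/0.0226) = √166800 = 408.4 rad/s.
f_n = ω_n/(2π) = 408.4/6.283 = 65.00 Hz.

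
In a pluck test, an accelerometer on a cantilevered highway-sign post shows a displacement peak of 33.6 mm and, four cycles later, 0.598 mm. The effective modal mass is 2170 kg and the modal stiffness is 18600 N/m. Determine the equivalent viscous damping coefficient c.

2010 N·s/m

Logarithmic decrement δ = (1/n)·ln(x₀/x_n) = (1/4)·ln(33.6/0.598) = (1/4)·ln(56.19) = 1.007.
ζ = δ/√(4π² + δ²) = 1.007/√(39.48 + 1.01) = 1.007/6.363 = 0.1583.
c = ζ · 2√(km) = 0.1583 × 2√(18600 × 2170) = 0.1583 × 12710 = 2011 N·s/m.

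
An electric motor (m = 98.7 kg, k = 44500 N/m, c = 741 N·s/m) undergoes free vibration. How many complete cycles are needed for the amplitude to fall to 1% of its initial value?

5 cycles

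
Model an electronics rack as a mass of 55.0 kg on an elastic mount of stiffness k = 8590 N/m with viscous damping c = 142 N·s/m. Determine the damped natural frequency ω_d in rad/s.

ω_n = √(k/m) = √(8590/55.0) = 12.50 rad/s.
Critical damping c_c = 2√(k·m) = 2√(8590 × 55.0) = 1375 N·s/m, so ζ = c/c_c = 142/1375 = 0.1033.
ω_d = ω_n√(1 − ζ²) = 12.50 × √(1 − 0.0107) = 12.43 rad/s.

12.4 rad/s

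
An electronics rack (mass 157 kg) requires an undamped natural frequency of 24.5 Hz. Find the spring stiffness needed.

3720000 N/m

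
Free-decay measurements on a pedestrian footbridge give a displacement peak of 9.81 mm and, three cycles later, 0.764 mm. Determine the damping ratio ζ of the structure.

Logarithmic decrement δ = (1/n)·ln(x₀/x_n) = (1/3)·ln(9.81/0.764) = (1/3)·ln(12.84) = 0.8509.
ζ = δ/√(4π² + δ²) = 0.8509/√(39.48 + 0.724) = 0.8509/6.341 = 0.1342.

0.134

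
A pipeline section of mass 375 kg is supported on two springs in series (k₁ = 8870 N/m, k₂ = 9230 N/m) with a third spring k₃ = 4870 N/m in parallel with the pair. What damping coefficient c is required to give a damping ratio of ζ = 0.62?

2330 N·s/m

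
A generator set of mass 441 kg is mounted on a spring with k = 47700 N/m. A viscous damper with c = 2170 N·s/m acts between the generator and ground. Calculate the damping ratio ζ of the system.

0.237

ω_n = √(k/m) = √(47700/441) = 10.40 rad/s.
Critical damping c_c = 2√(k·m) = 2√(47700 × 441) = 9173 N·s/m, so ζ = c/c_c = 2170/9173 = 0.2366.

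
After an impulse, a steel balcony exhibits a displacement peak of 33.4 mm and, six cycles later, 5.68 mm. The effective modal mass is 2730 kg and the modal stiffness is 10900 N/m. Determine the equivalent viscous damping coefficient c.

512 N·s/m

Logarithmic decrement δ = (1/n)·ln(x₀/x_n) = (1/6)·ln(33.4/5.68) = (1/6)·ln(5.880) = 0.2953.
ζ = δ/√(4π² + δ²) = 0.2953/√(39.48 + 0.0872) = 0.2953/6.290 = 0.04694.
c = ζ · 2√(km) = 0.04694 × 2√(10900 × 2730) = 0.04694 × 10910 = 512.1 N·s/m.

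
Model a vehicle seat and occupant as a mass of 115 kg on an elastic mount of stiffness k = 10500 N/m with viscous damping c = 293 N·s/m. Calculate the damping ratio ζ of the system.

ω_n = √(k/m) = √(10500/115) = 9.555 rad/s.
Critical damping c_c = 2√(k·m) = 2√(10500 × 115) = 2198 N·s/m, so ζ = c/c_c = 293/2198 = 0.1333.

0.133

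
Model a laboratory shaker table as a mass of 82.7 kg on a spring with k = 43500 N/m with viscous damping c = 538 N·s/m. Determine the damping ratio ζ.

ω_n = √(k/m) = √(43500/82.7) = 22.93 rad/s.
Critical damping c_c = 2√(k·m) = 2√(43500 × 82.7) = 3793 N·s/m, so ζ = c/c_c = 538/3793 = 0.1418.

0.142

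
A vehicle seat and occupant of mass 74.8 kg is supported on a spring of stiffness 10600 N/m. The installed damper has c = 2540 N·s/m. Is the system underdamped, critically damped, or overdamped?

c_c = 2√(k·m) = 1781 N·s/m; ζ = c/c_c = 2540/1781 = 1.43.
Since ζ > 1 the system is overdamped.

overdamped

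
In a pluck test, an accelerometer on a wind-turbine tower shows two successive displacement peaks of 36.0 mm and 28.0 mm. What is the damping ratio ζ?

Logarithmic decrement δ = (1/n)·ln(x₀/x_n) = (1/1)·ln(36.0/28.0) = (1/1)·ln(1.286) = 0.2513.
ζ = δ/√(4π² + δ²) = 0.2513/√(39.48 + 0.0632) = 0.2513/6.288 = 0.03997.

0.0400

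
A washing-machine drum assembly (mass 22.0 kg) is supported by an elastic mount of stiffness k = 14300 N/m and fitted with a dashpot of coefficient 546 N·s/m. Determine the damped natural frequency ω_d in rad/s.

22.3 rad/s

ω_n = √(k/m) = √(14300/22.0) = 25.50 rad/s.
Critical damping c_c = 2√(k·m) = 2√(14300 × 22.0) = 1122 N·s/m, so ζ = c/c_c = 546/1122 = 0.4867.
ω_d = ω_n√(1 − ζ²) = 25.50 × √(1 − 0.237) = 22.27 rad/s.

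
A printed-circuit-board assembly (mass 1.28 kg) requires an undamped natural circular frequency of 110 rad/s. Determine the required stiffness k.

k = m·ω_n² = 1.28 × 110.0² = 1.28 × 12100 = 15490 N/m.

15500 N/m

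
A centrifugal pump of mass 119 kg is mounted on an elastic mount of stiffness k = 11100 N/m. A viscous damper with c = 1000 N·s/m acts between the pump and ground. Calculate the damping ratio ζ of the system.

0.435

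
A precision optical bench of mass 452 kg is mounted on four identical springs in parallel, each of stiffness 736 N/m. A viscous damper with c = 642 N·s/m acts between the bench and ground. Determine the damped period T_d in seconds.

Parallel springs add: k_eq = 4 × 736 = 2944 N/m.
ω_n = √(k_eq/m) = √(2944/452) = 2.552 rad/s.
Critical damping c_c = 2√(k_eq·m) = 2√(2944 × 452) = 2307 N·s/m, so ζ = c/c_c = 642/2307 = 0.2783.
ω_d = ω_n√(1 − ζ²) = 2.552 × √(1 − 0.0774) = 2.451 rad/s.
T_d = 2π/ω_d = 2.563 s.

2.56 s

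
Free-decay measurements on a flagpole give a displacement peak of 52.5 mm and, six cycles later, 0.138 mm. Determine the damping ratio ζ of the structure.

Logarithmic decrement δ = (1/n)·ln(x₀/x_n) = (1/6)·ln(52.5/0.138) = (1/6)·ln(380.4) = 0.9902.
ζ = δ/√(4π² + δ²) = 0.9902/√(39.48 + 0.981) = 0.9902/6.361 = 0.1557.

0.156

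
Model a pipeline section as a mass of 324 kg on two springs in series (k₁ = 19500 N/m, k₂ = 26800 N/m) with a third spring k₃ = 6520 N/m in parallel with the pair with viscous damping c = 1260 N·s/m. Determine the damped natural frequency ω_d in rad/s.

7.15 rad/s

Series pair: k_s = k₁k₂/(k₁+k₂) = (19500)(26800)/(19500 + 26800) = 11290 N/m. In parallel with k₃: k_eq = 11290 + 6520 = 17810 N/m.
ω_n = √(k_eq/m) = √(17810/324) = 7.414 rad/s.
Critical damping c_c = 2√(k_eq·m) = 2√(17810 × 324) = 4804 N·s/m, so ζ = c/c_c = 1260/4804 = 0.2623.
ω_d = ω_n√(1 − ζ²) = 7.414 × √(1 − 0.0688) = 7.154 rad/s.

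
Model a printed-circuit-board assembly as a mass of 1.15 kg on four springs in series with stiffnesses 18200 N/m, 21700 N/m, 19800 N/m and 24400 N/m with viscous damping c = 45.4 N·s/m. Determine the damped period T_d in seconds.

Series springs: 1/k_eq = 1/18200 + 1/21700 + 1/19800 + 1/24400 = 0.0001925, so k_eq = 5194 N/m.
ω_n = √(k_eq/m) = √(5194/1.15) = 67.21 rad/s.
Critical damping c_c = 2√(k_eq·m) = 2√(5194 × 1.15) = 154.6 N·s/m, so ζ = c/c_c = 45.4/154.6 = 0.2937.
ω_d = ω_n√(1 − ζ²) = 67.21 × √(1 − 0.0863) = 64.24 rad/s.
T_d = 2π/ω_d = 0.09780 s.

0.0978 s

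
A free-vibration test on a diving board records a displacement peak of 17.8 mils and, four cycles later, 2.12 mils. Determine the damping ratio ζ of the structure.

Logarithmic decrement δ = (1/n)·ln(x₀/x_n) = (1/4)·ln(17.8/2.12) = (1/4)·ln(8.396) = 0.5319.
ζ = δ/√(4π² + δ²) = 0.5319/√(39.48 + 0.283) = 0.5319/6.306 = 0.08436.

0.0844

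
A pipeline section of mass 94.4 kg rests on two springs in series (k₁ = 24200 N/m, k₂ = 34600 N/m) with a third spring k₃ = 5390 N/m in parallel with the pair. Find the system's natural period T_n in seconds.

Series pair: k_s = k₁k₂/(k₁+k₂) = (24200)(34600)/(24200 + 34600) = 14240 N/m. In parallel with k₃: k_eq = 14240 + 5390 = 19630 N/m.
ω_n = √(k_eq/m) = √(19630/94.4) = √207.9 = 14.42 rad/s.
T_n = 2π/ω_n = 6.283/14.42 = 0.4357 s.

0.436 s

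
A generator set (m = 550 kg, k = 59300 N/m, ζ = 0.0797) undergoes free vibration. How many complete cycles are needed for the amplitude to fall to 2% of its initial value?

8 cycles

Logarithmic decrement δ = 2πζ/√(1 − ζ²) = 2π × 0.07970/√(1 − 0.00635) = 0.5024.
x_n/x₀ = e^(−nδ) ≤ 0.02; take ln: n ≥ ln(1/0.02)/δ = 3.912/0.5024 = 7.787.
So 8 complete cycles are required.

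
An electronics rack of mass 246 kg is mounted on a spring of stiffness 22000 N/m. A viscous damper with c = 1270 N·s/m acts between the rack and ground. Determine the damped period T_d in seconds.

0.691 s

ω_n = √(k/m) = √(22000/246) = 9.457 rad/s.
Critical damping c_c = 2√(k·m) = 2√(22000 × 246) = 4653 N·s/m, so ζ = c/c_c = 1270/4653 = 0.2730.
ω_d = ω_n√(1 − ζ²) = 9.457 × √(1 − 0.0745) = 9.098 rad/s.
T_d = 2π/ω_d = 0.6906 s.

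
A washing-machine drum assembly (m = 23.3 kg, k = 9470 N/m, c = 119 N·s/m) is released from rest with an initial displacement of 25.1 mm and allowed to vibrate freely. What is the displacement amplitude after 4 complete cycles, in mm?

1.01 mm

ζ = c/(2√(km)) = 119/(2√(9470 × 23.3)) = 119/939.5 = 0.1267.
Logarithmic decrement δ = 2πζ/√(1 − ζ²) = 2π × 0.1267/√(1 − 0.0160) = 0.8023.
After n cycles, x_n/x₀ = e^(−nδ), so x_4 = 25.1 × e^(−4 × 0.8023) = 25.1 × 0.04038 = 1.014 mm.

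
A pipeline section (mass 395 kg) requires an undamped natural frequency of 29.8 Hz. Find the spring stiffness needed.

13800000 N/m

ω_n = 2πf_n = 2π × 29.8 = 187.2 rad/s.
k = m·ω_n² = 395 × 187.2² = 395 × 35060 = 13850000 N/m.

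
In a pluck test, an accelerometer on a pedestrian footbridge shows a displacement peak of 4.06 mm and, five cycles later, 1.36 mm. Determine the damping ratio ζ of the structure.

Logarithmic decrement δ = (1/n)·ln(x₀/x_n) = (1/5)·ln(4.06/1.36) = (1/5)·ln(2.985) = 0.2187.
ζ = δ/√(4π² + δ²) = 0.2187/√(39.48 + 0.0478) = 0.2187/6.287 = 0.03479.

0.0348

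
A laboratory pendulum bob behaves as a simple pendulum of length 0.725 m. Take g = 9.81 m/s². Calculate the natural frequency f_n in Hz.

For a simple pendulum ω_n = √(g/L) = √(9.81/0.725) = √13.53 = 3.678 rad/s.
f_n = ω_n/(2π) = 3.678/6.283 = 0.5854 Hz.

0.585 Hz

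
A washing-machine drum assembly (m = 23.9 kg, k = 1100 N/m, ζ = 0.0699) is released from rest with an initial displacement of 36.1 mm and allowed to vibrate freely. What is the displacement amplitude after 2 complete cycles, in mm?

15.0 mm

Logarithmic decrement δ = 2πζ/√(1 − ζ²) = 2π × 0.06990/√(1 − 0.00489) = 0.4403.
After n cycles, x_n/x₀ = e^(−nδ), so x_2 = 36.1 × e^(−2 × 0.4403) = 36.1 × 0.4146 = 14.97 mm.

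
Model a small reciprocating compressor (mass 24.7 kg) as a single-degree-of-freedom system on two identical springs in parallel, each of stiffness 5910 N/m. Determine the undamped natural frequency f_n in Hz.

Parallel springs add: k_eq = 2 × 5910 = 11820 N/m.
ω_n = √(k_eq/m) = √(11820/24.7) = √478.5 = 21.88 rad/s.
f_n = ω_n/(2π) = 21.88/6.283 = 3.482 Hz.

3.48 Hz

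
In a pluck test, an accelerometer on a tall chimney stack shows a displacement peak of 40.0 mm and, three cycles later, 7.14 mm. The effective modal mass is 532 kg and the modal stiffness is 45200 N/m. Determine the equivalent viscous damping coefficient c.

Logarithmic decrement δ = (1/n)·ln(x₀/x_n) = (1/3)·ln(40.0/7.14) = (1/3)·ln(5.602) = 0.5744.
ζ = δ/√(4π² + δ²) = 0.5744/√(39.48 + 0.330) = 0.5744/6.309 = 0.09104.
c = ζ · 2√(km) = 0.09104 × 2√(45200 × 532) = 0.09104 × 9807 = 892.8 N·s/m.

893 N·s/m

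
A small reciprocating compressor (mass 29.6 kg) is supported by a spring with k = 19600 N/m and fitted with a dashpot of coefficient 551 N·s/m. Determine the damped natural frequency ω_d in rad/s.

ω_n = √(k/m) = √(19600/29.6) = 25.73 rad/s.
Critical damping c_c = 2√(k·m) = 2√(19600 × 29.6) = 1523 N·s/m, so ζ = c/c_c = 551/1523 = 0.3617.
ω_d = ω_n√(1 − ζ²) = 25.73 × √(1 − 0.131) = 23.99 rad/s.

24.0 rad/s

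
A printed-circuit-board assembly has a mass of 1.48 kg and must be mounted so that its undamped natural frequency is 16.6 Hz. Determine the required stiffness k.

16100 N/m

ω_n = 2πf_n = 2π × 16.6 = 104.3 rad/s.
k = m·ω_n² = 1.48 × 104.3² = 1.48 × 10880 = 16100 N/m.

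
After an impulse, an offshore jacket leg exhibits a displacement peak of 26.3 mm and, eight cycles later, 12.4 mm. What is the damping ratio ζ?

Logarithmic decrement δ = (1/n)·ln(x₀/x_n) = (1/8)·ln(26.3/12.4) = (1/8)·ln(2.121) = 0.09398.
ζ = δ/√(4π² + δ²) = 0.09398/√(39.48 + 0.00883) = 0.09398/6.284 = 0.01496.

0.0150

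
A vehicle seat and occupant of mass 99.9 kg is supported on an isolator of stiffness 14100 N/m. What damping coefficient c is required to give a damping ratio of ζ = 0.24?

570 N·s/m

c_c = 2√(k·m) = 2√(14100 × 99.9) = 2374 N·s/m.
c = ζ·c_c = 0.24 × 2374 = 569.7 N·s/m.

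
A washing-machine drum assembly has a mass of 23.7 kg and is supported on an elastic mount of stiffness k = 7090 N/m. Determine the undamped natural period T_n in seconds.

0.363 s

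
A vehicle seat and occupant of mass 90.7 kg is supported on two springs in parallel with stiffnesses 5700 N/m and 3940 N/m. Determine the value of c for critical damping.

1870 N·s/m

Parallel springs add: k_eq = 5700 + 3940 = 9640 N/m.
c_c = 2√(k_eq·m) = 2√(9640 × 90.7) = 2 × 935.1 = 1870 N·s/m.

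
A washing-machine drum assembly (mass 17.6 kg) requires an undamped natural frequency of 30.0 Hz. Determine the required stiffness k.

ω_n = 2πf_n = 2π × 30.0 = 188.5 rad/s.
k = m·ω_n² = 17.6 × 188.5² = 17.6 × 35530 = 625300 N/m.

625000 N/m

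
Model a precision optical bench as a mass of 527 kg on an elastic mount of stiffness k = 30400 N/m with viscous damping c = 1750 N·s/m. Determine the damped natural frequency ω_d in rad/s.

7.41 rad/s

ω_n = √(k/m) = √(30400/527) = 7.595 rad/s.
Critical damping c_c = 2√(k·m) = 2√(30400 × 527) = 8005 N·s/m, so ζ = c/c_c = 1750/8005 = 0.2186.
ω_d = ω_n√(1 − ζ²) = 7.595 × √(1 − 0.0478) = 7.411 rad/s.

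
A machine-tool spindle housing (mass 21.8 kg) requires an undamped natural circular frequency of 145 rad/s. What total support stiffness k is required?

458000 N/m

k = m·ω_n² = 21.8 × 145.0² = 21.8 × 21020 = 458300 N/m.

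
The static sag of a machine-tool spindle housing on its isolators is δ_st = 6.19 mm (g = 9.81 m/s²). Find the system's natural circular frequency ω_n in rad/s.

39.8 rad/s

ω_n = √(g/δ_st) = √(9.81/0.00619) = √1585 = 39.81 rad/s.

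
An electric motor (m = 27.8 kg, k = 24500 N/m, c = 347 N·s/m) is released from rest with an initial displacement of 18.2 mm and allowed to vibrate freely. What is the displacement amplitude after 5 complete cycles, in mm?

0.0212 mm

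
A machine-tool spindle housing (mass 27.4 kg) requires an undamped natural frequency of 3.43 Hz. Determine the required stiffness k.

ω_n = 2πf_n = 2π × 3.43 = 21.55 rad/s.
k = m·ω_n² = 27.4 × 21.55² = 27.4 × 464.5 = 12730 N/m.

12700 N/m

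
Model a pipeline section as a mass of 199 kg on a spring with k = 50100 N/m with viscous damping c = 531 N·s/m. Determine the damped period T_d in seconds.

ω_n = √(k/m) = √(50100/199) = 15.87 rad/s.
Critical damping c_c = 2√(k·m) = 2√(50100 × 199) = 6315 N·s/m, so ζ = c/c_c = 531/6315 = 0.08409.
ω_d = ω_n√(1 − ζ²) = 15.87 × √(1 − 0.00707) = 15.81 rad/s.
T_d = 2π/ω_d = 0.3974 s.

0.397 s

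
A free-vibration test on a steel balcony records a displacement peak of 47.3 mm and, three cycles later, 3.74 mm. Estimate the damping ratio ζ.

Logarithmic decrement δ = (1/n)·ln(x₀/x_n) = (1/3)·ln(47.3/3.74) = (1/3)·ln(12.65) = 0.8458.
ζ = δ/√(4π² + δ²) = 0.8458/√(39.48 + 0.715) = 0.8458/6.340 = 0.1334.

0.133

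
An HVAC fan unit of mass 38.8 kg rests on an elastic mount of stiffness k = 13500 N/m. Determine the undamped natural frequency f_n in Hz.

2.97 Hz

ω_n = √(k/m) = √(13500/38.8) = √347.9 = 18.65 rad/s.
f_n = ω_n/(2π) = 18.65/6.283 = 2.969 Hz.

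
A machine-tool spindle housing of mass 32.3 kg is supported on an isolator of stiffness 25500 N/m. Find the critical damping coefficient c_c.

1820 N·s/m

c_c = 2√(k·m) = 2√(25500 × 32.3) = 2 × 907.6 = 1815 N·s/m.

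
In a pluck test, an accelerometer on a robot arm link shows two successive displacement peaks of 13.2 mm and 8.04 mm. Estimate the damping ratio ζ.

0.0787

Logarithmic decrement δ = (1/n)·ln(x₀/x_n) = (1/1)·ln(13.2/8.04) = (1/1)·ln(1.642) = 0.4958.
ζ = δ/√(4π² + δ²) = 0.4958/√(39.48 + 0.246) = 0.4958/6.303 = 0.07866.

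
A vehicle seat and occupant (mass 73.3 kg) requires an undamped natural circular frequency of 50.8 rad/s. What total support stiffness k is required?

k = m·ω_n² = 73.3 × 50.80² = 73.3 × 2581 = 189200 N/m.

189000 N/m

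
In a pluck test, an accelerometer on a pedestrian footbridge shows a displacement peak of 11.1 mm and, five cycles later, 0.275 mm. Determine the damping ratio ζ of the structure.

Logarithmic decrement δ = (1/n)·ln(x₀/x_n) = (1/5)·ln(11.1/0.275) = (1/5)·ln(40.36) = 0.7396.
ζ = δ/√(4π² + δ²) = 0.7396/√(39.48 + 0.547) = 0.7396/6.327 = 0.1169.

0.117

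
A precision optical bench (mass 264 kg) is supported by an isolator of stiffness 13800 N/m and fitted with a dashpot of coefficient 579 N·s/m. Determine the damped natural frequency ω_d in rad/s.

7.15 rad/s

ω_n = √(k/m) = √(13800/264) = 7.230 rad/s.
Critical damping c_c = 2√(k·m) = 2√(13800 × 264) = 3817 N·s/m, so ζ = c/c_c = 579/3817 = 0.1517.
ω_d = ω_n√(1 − ζ²) = 7.230 × √(1 − 0.0230) = 7.146 rad/s.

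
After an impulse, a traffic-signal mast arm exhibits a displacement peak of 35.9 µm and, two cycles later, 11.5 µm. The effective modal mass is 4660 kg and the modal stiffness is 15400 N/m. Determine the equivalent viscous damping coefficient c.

Logarithmic decrement δ = (1/n)·ln(x₀/x_n) = (1/2)·ln(35.9/11.5) = (1/2)·ln(3.122) = 0.5692.
ζ = δ/√(4π² + δ²) = 0.5692/√(39.48 + 0.324) = 0.5692/6.309 = 0.09022.
c = ζ · 2√(km) = 0.09022 × 2√(15400 × 4660) = 0.09022 × 16940 = 1529 N·s/m.

1530 N·s/m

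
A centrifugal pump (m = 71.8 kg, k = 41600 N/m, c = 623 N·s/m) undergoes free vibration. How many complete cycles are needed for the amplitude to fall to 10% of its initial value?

ζ = c/(2√(km)) = 623/(2√(41600 × 71.8)) = 623/3457 = 0.1802.
Logarithmic decrement δ = 2πζ/√(1 − ζ²) = 2π × 0.1802/√(1 − 0.0325) = 1.151.
x_n/x₀ = e^(−nδ) ≤ 0.1; take ln: n ≥ ln(1/0.1)/δ = 2.303/1.151 = 2.000.
So 2 complete cycles are required.

2 cycles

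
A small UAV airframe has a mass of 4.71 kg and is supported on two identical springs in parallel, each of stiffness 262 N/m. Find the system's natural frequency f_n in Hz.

Parallel springs add: k_eq = 2 × 262 = 524.0 N/m.
ω_n = √(k_eq/m) = √(524.0/4.71) = √111.3 = 10.55 rad/s.
f_n = ω_n/(2π) = 10.55/6.283 = 1.679 Hz.

1.68 Hz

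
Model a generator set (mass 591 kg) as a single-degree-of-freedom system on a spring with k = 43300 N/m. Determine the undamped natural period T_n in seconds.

ω_n = √(k/m) = √(43300/591) = √73.27 = 8.560 rad/s.
T_n = 2π/ω_n = 6.283/8.560 = 0.7341 s.

0.734 s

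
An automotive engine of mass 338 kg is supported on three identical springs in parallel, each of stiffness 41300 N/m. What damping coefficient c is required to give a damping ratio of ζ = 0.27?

3490 N·s/m

Parallel springs add: k_eq = 3 × 41300 = 123900 N/m.
c_c = 2√(k_eq·m) = 2√(123900 × 338) = 12940 N·s/m.
c = ζ·c_c = 0.27 × 12940 = 3495 N·s/m.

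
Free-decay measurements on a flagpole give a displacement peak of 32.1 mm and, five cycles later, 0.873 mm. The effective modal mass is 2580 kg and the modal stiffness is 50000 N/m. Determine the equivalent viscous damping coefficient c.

Logarithmic decrement δ = (1/n)·ln(x₀/x_n) = (1/5)·ln(32.1/0.873) = (1/5)·ln(36.77) = 0.7209.
ζ = δ/√(4π² + δ²) = 0.7209/√(39.48 + 0.520) = 0.7209/6.324 = 0.1140.
c = ζ · 2√(km) = 0.1140 × 2√(50000 × 2580) = 0.1140 × 22720 = 2589 N·s/m.

2590 N·s/m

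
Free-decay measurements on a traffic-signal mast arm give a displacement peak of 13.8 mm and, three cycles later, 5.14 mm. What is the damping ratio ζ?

Logarithmic decrement δ = (1/n)·ln(x₀/x_n) = (1/3)·ln(13.8/5.14) = (1/3)·ln(2.685) = 0.3292.
ζ = δ/√(4π² + δ²) = 0.3292/√(39.48 + 0.108) = 0.3292/6.292 = 0.05232.

0.0523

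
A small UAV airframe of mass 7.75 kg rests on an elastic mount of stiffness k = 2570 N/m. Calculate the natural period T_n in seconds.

0.345 s

ω_n = √(k/m) = √(2570/7.75) = √331.6 = 18.21 rad/s.
T_n = 2π/ω_n = 6.283/18.21 = 0.3450 s.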